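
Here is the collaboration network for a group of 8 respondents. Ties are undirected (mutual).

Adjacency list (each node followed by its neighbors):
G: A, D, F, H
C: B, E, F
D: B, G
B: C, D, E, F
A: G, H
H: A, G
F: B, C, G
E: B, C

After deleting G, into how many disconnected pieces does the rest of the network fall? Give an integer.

Without G, the remaining ties split the others into: {B, C, D, E, F}; {A, H}.
That's 2 separate components.

2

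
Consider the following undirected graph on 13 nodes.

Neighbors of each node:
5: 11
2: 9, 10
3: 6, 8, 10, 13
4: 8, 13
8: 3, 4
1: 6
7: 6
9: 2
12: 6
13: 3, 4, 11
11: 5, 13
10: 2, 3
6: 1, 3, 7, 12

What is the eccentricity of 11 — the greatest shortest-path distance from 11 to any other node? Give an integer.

5

Distances from 11: 1:4, 2:4, 3:2, 4:2, 5:1, 6:3, 7:4, 8:3, 9:5, 10:3, 12:4, 13:1.
The largest is 5 (to 9), so the eccentricity of 11 is 5.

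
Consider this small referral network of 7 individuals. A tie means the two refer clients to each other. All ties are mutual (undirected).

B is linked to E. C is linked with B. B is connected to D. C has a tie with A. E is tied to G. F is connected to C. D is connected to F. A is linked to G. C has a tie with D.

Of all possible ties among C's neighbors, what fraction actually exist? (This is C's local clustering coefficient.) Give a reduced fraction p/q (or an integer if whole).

1/3

C's neighbors: A, B, D, and F (k = 4).
Possible neighbor pairs: C(4,2) = 6. Edges among them: B–D, D–F → e = 2.
Clustering(C) = 2/6 = 1/3.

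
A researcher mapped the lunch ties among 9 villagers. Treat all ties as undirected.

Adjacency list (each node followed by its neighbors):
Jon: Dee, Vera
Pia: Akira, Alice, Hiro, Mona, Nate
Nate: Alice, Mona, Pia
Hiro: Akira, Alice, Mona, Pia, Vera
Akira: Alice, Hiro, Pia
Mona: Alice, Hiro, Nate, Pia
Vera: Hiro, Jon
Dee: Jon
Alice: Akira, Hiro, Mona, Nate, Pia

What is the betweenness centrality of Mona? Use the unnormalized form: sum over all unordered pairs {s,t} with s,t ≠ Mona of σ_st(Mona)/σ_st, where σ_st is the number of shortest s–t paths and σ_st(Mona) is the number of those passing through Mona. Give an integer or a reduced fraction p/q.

4/3

Pairs whose geodesics pass through Mona — Vera–Nate: 1/3; Dee–Nate: 1/3; Jon–Nate: 1/3; Hiro–Nate: 1/3.
All other pairs contribute 0.
Summing the contributions gives betweenness(Mona) = 4/3.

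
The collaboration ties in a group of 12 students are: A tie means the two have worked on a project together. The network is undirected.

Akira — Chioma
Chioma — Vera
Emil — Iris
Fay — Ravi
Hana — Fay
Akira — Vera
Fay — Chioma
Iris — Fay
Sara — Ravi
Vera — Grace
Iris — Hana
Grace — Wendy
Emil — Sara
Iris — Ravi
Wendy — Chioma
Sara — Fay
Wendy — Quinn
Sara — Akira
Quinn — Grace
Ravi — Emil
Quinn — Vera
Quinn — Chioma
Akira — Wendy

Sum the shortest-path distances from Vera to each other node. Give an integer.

22

Distances from Vera: Akira:1, Chioma:1, Emil:3, Fay:2, Grace:1, Hana:3, Iris:3, Quinn:1, Ravi:3, Sara:2, Wendy:2.
Sum = 1 + 1 + 3 + 2 + 1 + 3 + 3 + 1 + 3 + 2 + 2 = 22.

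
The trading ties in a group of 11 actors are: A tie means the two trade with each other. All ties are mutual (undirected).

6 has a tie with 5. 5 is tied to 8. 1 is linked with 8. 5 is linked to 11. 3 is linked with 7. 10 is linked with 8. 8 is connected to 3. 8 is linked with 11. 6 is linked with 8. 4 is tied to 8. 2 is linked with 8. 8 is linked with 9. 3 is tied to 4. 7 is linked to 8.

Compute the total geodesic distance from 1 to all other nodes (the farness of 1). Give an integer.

19

Distances from 1: 2:2, 3:2, 4:2, 5:2, 6:2, 7:2, 8:1, 9:2, 10:2, 11:2.
Sum = 2 + 2 + 2 + 2 + 2 + 2 + 1 + 2 + 2 + 2 = 19.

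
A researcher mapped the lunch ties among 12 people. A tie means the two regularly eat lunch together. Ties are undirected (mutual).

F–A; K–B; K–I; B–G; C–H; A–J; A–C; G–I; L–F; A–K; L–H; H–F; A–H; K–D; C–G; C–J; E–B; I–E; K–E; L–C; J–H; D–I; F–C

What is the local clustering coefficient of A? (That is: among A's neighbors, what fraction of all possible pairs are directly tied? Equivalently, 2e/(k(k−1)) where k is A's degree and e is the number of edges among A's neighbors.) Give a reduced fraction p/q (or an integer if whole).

1/2

A's neighbors: C, F, H, J, and K (k = 5).
Possible neighbor pairs: C(5,2) = 10. Edges among them: C–F, C–H, C–J, F–H, H–J → e = 5.
Clustering(A) = 5/10 = 1/2.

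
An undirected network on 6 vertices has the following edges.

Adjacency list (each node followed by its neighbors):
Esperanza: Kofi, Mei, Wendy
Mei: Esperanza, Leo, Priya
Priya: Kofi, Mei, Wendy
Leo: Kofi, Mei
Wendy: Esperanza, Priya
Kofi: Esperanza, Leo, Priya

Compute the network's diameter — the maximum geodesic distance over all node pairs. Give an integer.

Eccentricity of each node (its greatest distance to any other): Esperanza:2, Kofi:2, Leo:3, Mei:2, Priya:2, Wendy:3.
The maximum eccentricity is 3, realized for instance by the pair Leo–Wendy via Leo – Kofi – Esperanza – Wendy. So the diameter is 3.

3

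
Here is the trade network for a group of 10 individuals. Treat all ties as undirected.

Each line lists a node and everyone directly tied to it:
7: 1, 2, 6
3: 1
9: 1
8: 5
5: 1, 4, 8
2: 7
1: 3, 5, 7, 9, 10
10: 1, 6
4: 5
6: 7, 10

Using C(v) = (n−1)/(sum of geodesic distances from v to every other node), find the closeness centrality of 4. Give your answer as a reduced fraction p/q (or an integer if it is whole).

9/25

Distances from 4: 1:2, 2:4, 3:3, 5:1, 6:4, 7:3, 8:2, 9:3, 10:3. Sum = 25.
n = 10, so closeness = 9/25.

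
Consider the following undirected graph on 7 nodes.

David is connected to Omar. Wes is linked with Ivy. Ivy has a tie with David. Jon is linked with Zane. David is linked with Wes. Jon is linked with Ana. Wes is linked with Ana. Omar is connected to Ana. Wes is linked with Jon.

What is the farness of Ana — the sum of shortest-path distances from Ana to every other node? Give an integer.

9

Distances from Ana: David:2, Ivy:2, Jon:1, Omar:1, Wes:1, Zane:2.
Sum = 2 + 2 + 1 + 1 + 1 + 2 = 9.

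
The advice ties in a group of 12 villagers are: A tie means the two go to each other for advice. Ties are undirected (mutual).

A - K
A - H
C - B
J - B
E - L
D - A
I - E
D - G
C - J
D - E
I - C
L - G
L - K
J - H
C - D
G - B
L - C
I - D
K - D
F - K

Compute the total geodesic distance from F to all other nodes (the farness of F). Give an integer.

Distances from F: A:2, B:4, C:3, D:2, E:3, G:3, H:3, I:3, J:4, K:1, L:2.
Sum = 2 + 4 + 3 + 2 + 3 + 3 + 3 + 3 + 4 + 1 + 2 = 30.

30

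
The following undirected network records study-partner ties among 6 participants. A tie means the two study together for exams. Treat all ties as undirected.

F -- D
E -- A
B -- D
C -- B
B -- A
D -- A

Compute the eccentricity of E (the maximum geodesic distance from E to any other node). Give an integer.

3

Distances from E: A:1, B:2, C:3, D:2, F:3.
The largest is 3 (to C and F), so the eccentricity of E is 3.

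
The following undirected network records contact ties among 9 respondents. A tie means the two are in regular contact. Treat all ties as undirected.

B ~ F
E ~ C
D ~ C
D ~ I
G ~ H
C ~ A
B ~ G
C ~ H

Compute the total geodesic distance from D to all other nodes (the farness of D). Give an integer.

20

Distances from D: A:2, B:4, C:1, E:2, F:5, G:3, H:2, I:1.
Sum = 2 + 4 + 1 + 2 + 5 + 3 + 2 + 1 = 20.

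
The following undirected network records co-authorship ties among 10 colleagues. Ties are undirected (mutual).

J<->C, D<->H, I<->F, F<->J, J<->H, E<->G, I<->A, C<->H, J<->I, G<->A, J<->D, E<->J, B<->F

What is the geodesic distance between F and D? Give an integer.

2

One shortest route is F – J – D, which uses 2 edges, and F and D are not directly tied, so nothing shorter exists. So d(F,D) = 2.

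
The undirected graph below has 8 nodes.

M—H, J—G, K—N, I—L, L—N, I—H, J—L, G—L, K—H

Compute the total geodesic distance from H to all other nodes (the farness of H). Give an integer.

13

Distances from H: G:3, I:1, J:3, K:1, L:2, M:1, N:2.
Sum = 3 + 1 + 3 + 1 + 2 + 1 + 2 = 13.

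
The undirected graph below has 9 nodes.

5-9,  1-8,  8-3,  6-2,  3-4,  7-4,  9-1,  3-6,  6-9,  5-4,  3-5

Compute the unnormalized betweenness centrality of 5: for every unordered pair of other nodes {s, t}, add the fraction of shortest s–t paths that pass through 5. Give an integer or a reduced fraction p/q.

Pairs whose geodesics pass through 5 — 4–1: 1/2; 4–9: 1; 1–7: 1/2; 3–9: 1/2; 9–7: 1.
All other pairs contribute 0.
Summing the contributions gives betweenness(5) = 7/2.

7/2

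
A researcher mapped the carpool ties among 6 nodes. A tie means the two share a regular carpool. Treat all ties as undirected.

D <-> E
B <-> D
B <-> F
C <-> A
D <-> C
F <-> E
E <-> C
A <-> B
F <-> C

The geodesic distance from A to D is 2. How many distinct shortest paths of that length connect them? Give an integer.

2

The shortest distance is 2. The length-2 paths are: A–C–D; A–B–D.
That gives 2 distinct shortest paths.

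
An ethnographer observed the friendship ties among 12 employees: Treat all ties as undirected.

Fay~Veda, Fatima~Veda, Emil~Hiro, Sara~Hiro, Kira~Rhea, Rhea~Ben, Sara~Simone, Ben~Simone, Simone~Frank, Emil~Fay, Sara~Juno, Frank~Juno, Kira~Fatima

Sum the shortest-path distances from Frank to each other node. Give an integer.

Distances from Frank: Ben:2, Emil:4, Fatima:5, Fay:5, Hiro:3, Juno:1, Kira:4, Rhea:3, Sara:2, Simone:1, Veda:6.
Sum = 2 + 4 + 5 + 5 + 3 + 1 + 4 + 3 + 2 + 1 + 6 = 36.

36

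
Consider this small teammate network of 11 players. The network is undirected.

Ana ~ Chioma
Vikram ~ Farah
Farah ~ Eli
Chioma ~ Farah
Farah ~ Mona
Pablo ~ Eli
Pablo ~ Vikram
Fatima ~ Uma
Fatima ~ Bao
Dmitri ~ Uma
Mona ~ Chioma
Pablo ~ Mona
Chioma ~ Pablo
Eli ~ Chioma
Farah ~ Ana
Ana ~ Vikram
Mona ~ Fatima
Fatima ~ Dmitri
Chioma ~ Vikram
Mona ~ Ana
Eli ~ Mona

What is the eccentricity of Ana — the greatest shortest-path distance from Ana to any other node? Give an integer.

3

Distances from Ana: Bao:3, Chioma:1, Dmitri:3, Eli:2, Farah:1, Fatima:2, Mona:1, Pablo:2, Uma:3, Vikram:1.
The largest is 3 (to Dmitri, Uma, and Bao), so the eccentricity of Ana is 3.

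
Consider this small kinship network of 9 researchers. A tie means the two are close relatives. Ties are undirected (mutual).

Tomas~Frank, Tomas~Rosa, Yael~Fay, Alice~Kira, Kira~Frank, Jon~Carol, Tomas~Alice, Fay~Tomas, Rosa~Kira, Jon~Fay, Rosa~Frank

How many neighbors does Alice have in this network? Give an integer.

2

Alice is directly tied to Kira and Tomas. That is 2 neighbors, so the degree of Alice is 2.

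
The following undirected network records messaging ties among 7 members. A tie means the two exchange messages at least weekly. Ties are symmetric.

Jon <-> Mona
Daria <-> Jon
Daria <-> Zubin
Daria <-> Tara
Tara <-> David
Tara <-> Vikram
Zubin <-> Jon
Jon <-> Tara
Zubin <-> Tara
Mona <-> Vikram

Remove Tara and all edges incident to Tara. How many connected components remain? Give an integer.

2

Without Tara, the remaining ties split the others into: {Daria, Jon, Mona, Vikram, Zubin}; {David}.
That's 2 separate components.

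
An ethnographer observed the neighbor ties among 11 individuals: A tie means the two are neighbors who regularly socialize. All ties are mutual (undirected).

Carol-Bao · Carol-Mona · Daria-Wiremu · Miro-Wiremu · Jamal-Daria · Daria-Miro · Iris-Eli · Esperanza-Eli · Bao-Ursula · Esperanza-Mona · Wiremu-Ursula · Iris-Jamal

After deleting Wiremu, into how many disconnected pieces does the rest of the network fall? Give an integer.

Wiremu's neighbors (Daria, Miro, and Ursula) remain reachable from one another through other ties, so the rest of the network stays in one piece.

1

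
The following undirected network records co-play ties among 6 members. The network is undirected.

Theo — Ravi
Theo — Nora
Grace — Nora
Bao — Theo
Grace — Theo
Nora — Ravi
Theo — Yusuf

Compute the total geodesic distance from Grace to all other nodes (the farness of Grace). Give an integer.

8

Distances from Grace: Bao:2, Nora:1, Ravi:2, Theo:1, Yusuf:2.
Sum = 2 + 1 + 2 + 1 + 2 = 8.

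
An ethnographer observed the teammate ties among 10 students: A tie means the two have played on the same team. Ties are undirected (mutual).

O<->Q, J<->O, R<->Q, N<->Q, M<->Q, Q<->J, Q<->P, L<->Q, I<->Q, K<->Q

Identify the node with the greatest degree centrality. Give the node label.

Q

Degrees — I:1, J:2, K:1, L:1, M:1, N:1, O:2, P:1, Q:9, R:1.
The maximum is 9, attained only by Q.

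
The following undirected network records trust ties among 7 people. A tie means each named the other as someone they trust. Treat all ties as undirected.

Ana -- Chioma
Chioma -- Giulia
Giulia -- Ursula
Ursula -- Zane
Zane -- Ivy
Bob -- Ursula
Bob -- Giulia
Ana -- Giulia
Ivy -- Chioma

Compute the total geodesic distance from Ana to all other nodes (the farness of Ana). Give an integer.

11

Distances from Ana: Bob:2, Chioma:1, Giulia:1, Ivy:2, Ursula:2, Zane:3.
Sum = 2 + 1 + 1 + 2 + 2 + 3 = 11.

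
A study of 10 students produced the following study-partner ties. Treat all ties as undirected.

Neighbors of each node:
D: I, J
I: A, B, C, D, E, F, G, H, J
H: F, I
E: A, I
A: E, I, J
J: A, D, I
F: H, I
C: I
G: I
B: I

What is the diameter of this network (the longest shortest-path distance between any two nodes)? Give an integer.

2

Eccentricity of each node (its greatest distance to any other): A:2, B:2, C:2, D:2, E:2, F:2, G:2, H:2, I:1, J:2.
The maximum eccentricity is 2, realized for instance by the pair C–G via C – I – G. So the diameter is 2.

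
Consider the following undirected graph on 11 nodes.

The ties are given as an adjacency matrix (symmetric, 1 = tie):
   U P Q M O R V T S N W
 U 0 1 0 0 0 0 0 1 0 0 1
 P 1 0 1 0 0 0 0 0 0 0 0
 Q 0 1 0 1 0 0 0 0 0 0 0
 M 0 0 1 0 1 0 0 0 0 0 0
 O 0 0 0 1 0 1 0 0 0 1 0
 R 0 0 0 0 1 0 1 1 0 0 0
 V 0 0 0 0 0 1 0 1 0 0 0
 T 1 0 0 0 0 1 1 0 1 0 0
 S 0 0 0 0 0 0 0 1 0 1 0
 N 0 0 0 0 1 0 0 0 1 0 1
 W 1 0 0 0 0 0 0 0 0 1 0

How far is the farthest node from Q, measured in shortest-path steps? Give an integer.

Distances from Q: M:1, N:3, O:2, P:1, R:3, S:4, T:3, U:2, V:4, W:3.
The largest is 4 (to S and V), so the eccentricity of Q is 4.

4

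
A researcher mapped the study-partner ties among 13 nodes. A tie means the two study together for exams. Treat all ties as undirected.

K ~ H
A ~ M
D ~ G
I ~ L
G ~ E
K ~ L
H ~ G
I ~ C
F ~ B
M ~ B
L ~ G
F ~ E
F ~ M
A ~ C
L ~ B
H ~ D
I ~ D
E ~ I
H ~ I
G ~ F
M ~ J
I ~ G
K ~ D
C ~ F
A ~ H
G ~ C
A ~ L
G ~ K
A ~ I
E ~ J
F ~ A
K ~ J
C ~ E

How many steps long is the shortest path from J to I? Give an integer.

2

One shortest route is J – E – I, which uses 2 edges, and J and I are not directly tied, so nothing shorter exists. So d(J,I) = 2.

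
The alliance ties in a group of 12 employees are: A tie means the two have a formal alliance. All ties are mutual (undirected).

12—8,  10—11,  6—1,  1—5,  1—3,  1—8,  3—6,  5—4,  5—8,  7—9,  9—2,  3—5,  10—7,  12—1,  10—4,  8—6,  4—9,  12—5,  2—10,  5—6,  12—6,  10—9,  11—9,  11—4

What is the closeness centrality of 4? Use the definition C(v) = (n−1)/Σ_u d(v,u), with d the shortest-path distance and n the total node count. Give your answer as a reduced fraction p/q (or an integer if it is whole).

Distances from 4: 1:2, 2:2, 3:2, 5:1, 6:2, 7:2, 8:2, 9:1, 10:1, 11:1, 12:2. Sum = 18.
n = 12, so closeness = 11/18.

11/18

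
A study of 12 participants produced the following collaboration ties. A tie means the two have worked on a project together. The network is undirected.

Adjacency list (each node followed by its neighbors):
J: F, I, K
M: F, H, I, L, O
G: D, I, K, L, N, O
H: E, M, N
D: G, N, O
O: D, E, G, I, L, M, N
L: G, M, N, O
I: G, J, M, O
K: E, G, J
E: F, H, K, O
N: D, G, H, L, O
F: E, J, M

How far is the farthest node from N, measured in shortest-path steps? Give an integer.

3

Distances from N: D:1, E:2, F:3, G:1, H:1, I:2, J:3, K:2, L:1, M:2, O:1.
The largest is 3 (to J and F), so the eccentricity of N is 3.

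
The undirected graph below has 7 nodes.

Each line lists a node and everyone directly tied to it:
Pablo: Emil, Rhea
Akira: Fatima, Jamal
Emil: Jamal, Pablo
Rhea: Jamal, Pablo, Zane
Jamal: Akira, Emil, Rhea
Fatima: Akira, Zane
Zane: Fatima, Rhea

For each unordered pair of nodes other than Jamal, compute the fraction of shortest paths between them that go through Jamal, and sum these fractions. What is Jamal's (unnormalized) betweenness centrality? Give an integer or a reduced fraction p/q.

Pairs whose geodesics pass through Jamal — Zane–Emil: 1/2; Rhea–Akira: 1; Rhea–Emil: 1/2; Akira–Emil: 1; Akira–Pablo: 2/2; Fatima–Emil: 1.
All other pairs contribute 0.
Summing the contributions gives betweenness(Jamal) = 5.

5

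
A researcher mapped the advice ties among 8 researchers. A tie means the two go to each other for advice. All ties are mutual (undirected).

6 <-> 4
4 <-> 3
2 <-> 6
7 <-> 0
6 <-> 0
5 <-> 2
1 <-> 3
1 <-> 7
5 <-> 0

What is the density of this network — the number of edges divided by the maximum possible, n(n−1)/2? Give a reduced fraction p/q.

There are 9 edges and 8 nodes, so the maximum possible is C(8,2) = 28.
Density = 9/28.

9/28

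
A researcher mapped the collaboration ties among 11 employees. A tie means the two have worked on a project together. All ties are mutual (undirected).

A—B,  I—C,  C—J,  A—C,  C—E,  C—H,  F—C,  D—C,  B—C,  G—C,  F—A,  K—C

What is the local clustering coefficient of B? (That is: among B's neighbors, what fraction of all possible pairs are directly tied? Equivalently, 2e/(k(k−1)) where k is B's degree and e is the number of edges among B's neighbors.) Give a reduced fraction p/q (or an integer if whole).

1

B's neighbors: A and C (k = 2).
Possible neighbor pairs: C(2,2) = 1. Edges among them: A–C → e = 1.
Clustering(B) = 1/1.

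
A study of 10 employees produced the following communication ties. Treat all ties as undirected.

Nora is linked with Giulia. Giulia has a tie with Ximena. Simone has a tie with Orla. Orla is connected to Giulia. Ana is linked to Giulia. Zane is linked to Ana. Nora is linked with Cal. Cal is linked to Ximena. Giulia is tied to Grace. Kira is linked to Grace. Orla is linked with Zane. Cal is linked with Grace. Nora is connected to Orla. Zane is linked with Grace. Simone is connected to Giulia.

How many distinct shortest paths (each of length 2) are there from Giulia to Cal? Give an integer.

3

The shortest distance is 2. The length-2 paths are: Giulia–Ximena–Cal; Giulia–Nora–Cal; Giulia–Grace–Cal.
That gives 3 distinct shortest paths.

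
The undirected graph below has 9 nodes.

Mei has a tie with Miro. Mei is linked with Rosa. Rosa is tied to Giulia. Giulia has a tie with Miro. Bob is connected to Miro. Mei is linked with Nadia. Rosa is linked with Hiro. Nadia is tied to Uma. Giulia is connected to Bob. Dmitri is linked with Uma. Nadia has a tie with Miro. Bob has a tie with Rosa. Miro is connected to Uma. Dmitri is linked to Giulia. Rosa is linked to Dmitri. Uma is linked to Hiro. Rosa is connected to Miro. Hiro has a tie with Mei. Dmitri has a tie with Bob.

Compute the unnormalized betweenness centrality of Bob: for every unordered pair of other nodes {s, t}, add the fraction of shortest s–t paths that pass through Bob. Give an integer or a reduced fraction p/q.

1/4

Pairs whose geodesics pass through Bob — Dmitri–Miro: 1/4.
All other pairs contribute 0.
Summing the contributions gives betweenness(Bob) = 1/4.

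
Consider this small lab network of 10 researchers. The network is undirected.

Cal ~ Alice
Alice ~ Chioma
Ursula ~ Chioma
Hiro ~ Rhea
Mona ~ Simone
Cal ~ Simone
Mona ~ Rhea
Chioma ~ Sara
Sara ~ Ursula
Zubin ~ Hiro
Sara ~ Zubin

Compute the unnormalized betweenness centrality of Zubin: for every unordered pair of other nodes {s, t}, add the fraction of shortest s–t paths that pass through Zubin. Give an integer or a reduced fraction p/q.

17/2

Pairs whose geodesics pass through Zubin — Alice–Hiro: 1; Mona–Sara: 1; Mona–Ursula: 1/2; Rhea–Sara: 1; Rhea–Ursula: 1; Rhea–Chioma: 1; Hiro–Sara: 1; Hiro–Ursula: 1; Hiro–Chioma: 1.
All other pairs contribute 0.
Summing the contributions gives betweenness(Zubin) = 17/2.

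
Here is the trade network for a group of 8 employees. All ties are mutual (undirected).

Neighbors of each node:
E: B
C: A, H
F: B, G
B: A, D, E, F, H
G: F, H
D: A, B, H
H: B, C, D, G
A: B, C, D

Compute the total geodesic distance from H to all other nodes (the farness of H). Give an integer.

10

Distances from H: A:2, B:1, C:1, D:1, E:2, F:2, G:1.
Sum = 2 + 1 + 1 + 1 + 2 + 2 + 1 = 10.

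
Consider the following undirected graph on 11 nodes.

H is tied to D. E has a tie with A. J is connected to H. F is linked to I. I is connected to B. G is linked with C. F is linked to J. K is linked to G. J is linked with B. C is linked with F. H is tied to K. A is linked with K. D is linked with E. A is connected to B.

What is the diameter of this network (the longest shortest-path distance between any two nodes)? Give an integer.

4

Eccentricity of each node (its greatest distance to any other): A:3, B:3, C:4, D:4, E:4, F:4, G:3, H:3, I:4, J:3, K:3.
The maximum eccentricity is 4, realized for instance by the pair C–E via C – G – K – A – E. So the diameter is 4.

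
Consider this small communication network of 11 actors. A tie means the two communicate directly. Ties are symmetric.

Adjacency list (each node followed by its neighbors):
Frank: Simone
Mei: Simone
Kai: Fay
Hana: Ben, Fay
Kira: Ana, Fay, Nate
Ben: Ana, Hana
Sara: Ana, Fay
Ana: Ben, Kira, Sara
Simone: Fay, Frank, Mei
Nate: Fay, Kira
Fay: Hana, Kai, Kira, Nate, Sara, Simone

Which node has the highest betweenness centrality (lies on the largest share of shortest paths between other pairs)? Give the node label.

Fay

Unnormalized betweenness of each node: Ana:3, Ben:1, Fay:32, Frank:0, Hana:11/2, Kai:0, Kira:4, Mei:0, Nate:0, Sara:5/2, Simone:17.
Fay has the largest value, 32, making it the main broker — the node through which the most shortest paths run.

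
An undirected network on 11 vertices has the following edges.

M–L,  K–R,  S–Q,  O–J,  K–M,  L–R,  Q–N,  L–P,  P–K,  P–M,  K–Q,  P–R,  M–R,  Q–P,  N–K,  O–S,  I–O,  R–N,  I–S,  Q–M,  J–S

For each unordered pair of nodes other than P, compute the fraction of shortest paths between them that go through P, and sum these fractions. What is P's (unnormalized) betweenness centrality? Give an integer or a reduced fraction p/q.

49/12

Pairs whose geodesics pass through P — Q–R: 1/4; Q–L: 1/2; R–I: 1/4; R–J: 1/4; R–S: 1/4; R–O: 1/4; K–L: 1/3; L–I: 1/2; L–J: 1/2; L–S: 1/2; L–O: 1/2.
All other pairs contribute 0.
Summing the contributions gives betweenness(P) = 49/12.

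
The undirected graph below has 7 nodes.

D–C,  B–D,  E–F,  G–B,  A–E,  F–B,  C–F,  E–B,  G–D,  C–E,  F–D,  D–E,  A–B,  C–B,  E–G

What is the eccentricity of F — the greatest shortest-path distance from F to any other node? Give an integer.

2

Distances from F: A:2, B:1, C:1, D:1, E:1, G:2.
The largest is 2 (to G and A), so the eccentricity of F is 2.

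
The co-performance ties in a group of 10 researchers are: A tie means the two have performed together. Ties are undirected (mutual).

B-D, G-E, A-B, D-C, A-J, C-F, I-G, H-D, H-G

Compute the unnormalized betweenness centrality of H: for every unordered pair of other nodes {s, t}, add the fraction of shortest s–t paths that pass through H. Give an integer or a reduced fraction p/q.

18

Pairs whose geodesics pass through H — J–G: 1; J–E: 1; J–I: 1; A–G: 1; A–E: 1; A–I: 1; G–C: 1; G–D: 1; G–B: 1; G–F: 1; C–E: 1; C–I: 1; D–E: 1; D–I: 1 … (+4 more pairs).
All other pairs contribute 0.
Summing the contributions gives betweenness(H) = 18.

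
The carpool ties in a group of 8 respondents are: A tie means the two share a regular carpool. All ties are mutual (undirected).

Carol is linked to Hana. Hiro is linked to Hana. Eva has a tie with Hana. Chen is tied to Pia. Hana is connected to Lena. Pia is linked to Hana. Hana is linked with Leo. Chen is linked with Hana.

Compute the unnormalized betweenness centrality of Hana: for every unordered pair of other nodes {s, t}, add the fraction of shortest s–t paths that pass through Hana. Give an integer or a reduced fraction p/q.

Pairs whose geodesics pass through Hana — Pia–Hiro: 1; Pia–Lena: 1; Pia–Leo: 1; Pia–Carol: 1; Pia–Eva: 1; Hiro–Lena: 1; Hiro–Leo: 1; Hiro–Carol: 1; Hiro–Chen: 1; Hiro–Eva: 1; Lena–Leo: 1; Lena–Carol: 1; Lena–Chen: 1; Lena–Eva: 1 … (+6 more pairs).
All other pairs contribute 0.
Summing the contributions gives betweenness(Hana) = 20.

20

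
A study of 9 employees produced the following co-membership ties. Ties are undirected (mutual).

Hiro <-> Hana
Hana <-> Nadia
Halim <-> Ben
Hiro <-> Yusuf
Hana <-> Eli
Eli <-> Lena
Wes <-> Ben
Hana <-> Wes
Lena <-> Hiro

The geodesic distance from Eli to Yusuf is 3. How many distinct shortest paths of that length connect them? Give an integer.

2

The shortest distance is 3. The length-3 paths are: Eli–Hana–Hiro–Yusuf; Eli–Lena–Hiro–Yusuf.
That gives 2 distinct shortest paths.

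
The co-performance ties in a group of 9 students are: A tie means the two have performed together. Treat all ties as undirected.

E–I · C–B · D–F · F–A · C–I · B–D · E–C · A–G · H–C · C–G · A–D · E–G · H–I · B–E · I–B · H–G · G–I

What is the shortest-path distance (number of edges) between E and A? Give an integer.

One shortest route is E – G – A, which uses 2 edges, and E and A are not directly tied, so nothing shorter exists. So d(E,A) = 2.

2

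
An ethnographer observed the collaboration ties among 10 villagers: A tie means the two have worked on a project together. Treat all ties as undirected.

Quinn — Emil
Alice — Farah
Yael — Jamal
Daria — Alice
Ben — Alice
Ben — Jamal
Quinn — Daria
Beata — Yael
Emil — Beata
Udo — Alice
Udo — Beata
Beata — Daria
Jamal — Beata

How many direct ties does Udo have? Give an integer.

2

Udo is directly tied to Alice and Beata. That is 2 neighbors, so the degree of Udo is 2.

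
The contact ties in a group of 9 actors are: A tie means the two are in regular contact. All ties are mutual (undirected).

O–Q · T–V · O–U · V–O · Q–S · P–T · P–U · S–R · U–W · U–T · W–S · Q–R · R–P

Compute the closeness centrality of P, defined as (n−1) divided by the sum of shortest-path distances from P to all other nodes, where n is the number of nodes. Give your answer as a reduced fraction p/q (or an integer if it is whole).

Distances from P: O:2, Q:2, R:1, S:2, T:1, U:1, V:2, W:2. Sum = 13.
n = 9, so closeness = 8/13.

8/13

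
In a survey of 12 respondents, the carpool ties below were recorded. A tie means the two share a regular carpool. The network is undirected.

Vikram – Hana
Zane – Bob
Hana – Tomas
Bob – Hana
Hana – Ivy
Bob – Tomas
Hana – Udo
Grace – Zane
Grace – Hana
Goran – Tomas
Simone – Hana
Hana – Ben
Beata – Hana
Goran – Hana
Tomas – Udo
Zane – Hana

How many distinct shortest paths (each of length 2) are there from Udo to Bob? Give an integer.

2

The shortest distance is 2. The length-2 paths are: Udo–Hana–Bob; Udo–Tomas–Bob.
That gives 2 distinct shortest paths.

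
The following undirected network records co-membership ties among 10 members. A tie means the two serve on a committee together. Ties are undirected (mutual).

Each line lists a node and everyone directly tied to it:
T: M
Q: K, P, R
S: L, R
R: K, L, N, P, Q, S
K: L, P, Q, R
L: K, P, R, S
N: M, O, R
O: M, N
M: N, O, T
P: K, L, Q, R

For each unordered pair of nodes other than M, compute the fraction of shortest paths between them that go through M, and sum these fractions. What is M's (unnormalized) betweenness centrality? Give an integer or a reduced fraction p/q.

8

Pairs whose geodesics pass through M — T–N: 1; T–O: 1; T–L: 1; T–K: 1; T–R: 1; T–S: 1; T–P: 1; T–Q: 1.
All other pairs contribute 0.
Summing the contributions gives betweenness(M) = 8.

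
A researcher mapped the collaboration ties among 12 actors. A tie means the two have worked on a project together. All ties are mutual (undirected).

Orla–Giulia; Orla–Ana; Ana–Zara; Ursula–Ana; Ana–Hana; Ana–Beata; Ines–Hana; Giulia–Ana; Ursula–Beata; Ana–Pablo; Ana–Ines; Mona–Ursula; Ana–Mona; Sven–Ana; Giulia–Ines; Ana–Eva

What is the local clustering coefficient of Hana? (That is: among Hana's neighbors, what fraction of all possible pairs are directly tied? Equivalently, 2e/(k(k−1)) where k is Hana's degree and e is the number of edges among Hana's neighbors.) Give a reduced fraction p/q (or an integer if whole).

1

Hana's neighbors: Ana and Ines (k = 2).
Possible neighbor pairs: C(2,2) = 1. Edges among them: Ana–Ines → e = 1.
Clustering(Hana) = 1/1.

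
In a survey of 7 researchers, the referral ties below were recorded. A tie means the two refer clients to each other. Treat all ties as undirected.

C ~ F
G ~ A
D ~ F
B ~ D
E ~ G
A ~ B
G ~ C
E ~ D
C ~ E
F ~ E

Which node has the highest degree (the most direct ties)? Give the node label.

Degrees — A:2, B:2, C:3, D:3, E:4, F:3, G:3.
The maximum is 4, attained only by E.

E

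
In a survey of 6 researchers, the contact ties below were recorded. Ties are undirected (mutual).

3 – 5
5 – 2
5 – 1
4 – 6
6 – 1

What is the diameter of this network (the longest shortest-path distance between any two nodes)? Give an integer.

4

Eccentricity of each node (its greatest distance to any other): 1:2, 2:4, 3:4, 4:4, 5:3, 6:3.
The maximum eccentricity is 4, realized for instance by the pair 2–4 via 2 – 5 – 1 – 6 – 4. So the diameter is 4.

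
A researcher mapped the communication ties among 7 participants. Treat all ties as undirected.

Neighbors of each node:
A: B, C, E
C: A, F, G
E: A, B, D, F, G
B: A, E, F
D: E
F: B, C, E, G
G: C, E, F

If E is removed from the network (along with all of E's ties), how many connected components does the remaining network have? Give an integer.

2

Without E, the remaining ties split the others into: {D}; {A, B, C, F, G}.
That's 2 separate components.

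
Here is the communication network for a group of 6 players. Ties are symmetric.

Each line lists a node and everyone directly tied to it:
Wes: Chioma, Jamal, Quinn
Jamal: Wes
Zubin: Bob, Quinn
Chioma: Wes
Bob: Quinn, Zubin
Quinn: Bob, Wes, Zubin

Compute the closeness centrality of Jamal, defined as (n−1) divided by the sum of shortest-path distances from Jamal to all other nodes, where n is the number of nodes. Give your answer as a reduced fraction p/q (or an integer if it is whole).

Distances from Jamal: Bob:3, Chioma:2, Quinn:2, Wes:1, Zubin:3. Sum = 11.
n = 6, so closeness = 5/11.

5/11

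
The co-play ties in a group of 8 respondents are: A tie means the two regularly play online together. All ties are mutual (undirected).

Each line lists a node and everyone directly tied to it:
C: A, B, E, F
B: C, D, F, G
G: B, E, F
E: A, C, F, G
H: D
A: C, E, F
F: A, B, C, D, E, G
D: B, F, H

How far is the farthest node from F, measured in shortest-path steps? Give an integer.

2

Distances from F: A:1, B:1, C:1, D:1, E:1, G:1, H:2.
The largest is 2 (to H), so the eccentricity of F is 2.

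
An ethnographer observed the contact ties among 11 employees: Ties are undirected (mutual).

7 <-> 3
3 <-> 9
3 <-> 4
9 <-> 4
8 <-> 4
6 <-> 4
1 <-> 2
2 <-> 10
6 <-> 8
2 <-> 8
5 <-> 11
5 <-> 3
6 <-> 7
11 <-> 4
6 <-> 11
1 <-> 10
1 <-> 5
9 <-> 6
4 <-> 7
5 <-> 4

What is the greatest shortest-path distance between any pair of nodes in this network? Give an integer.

Eccentricity of each node (its greatest distance to any other): 1:3, 2:3, 3:3, 4:3, 5:2, 6:3, 7:4, 8:2, 9:4, 10:4, 11:3.
The maximum eccentricity is 4, realized for instance by the pair 10–7 via 10 – 2 – 8 – 6 – 7. So the diameter is 4.

4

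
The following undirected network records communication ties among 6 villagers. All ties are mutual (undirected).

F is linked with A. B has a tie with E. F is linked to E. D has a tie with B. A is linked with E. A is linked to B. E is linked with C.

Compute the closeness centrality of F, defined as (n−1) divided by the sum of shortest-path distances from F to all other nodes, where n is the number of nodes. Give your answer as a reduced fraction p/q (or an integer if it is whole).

Distances from F: A:1, B:2, C:2, D:3, E:1. Sum = 9.
n = 6, so closeness = 5/9.

5/9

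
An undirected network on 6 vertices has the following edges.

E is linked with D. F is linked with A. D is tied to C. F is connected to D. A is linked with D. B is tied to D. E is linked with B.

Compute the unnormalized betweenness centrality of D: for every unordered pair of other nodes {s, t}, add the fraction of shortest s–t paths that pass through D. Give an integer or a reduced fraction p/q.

8

Pairs whose geodesics pass through D — A–C: 1; A–B: 1; A–E: 1; C–B: 1; C–E: 1; C–F: 1; B–F: 1; E–F: 1.
All other pairs contribute 0.
Summing the contributions gives betweenness(D) = 8.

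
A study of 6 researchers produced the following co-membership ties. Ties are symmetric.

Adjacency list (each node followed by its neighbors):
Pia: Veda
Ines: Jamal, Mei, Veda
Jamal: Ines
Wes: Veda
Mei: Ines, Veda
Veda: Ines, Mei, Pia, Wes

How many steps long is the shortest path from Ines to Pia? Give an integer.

One shortest route is Ines – Veda – Pia, which uses 2 edges, and Ines and Pia are not directly tied, so nothing shorter exists. So d(Ines,Pia) = 2.

2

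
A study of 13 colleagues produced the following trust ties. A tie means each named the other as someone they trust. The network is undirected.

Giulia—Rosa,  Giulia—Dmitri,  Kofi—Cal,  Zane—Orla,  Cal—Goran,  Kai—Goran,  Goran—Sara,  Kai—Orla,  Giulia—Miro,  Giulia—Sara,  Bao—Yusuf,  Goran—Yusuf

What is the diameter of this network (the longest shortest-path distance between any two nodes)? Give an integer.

Eccentricity of each node (its greatest distance to any other): Bao:5, Cal:4, Dmitri:6, Giulia:5, Goran:3, Kai:4, Kofi:5, Miro:6, Orla:5, Rosa:6, Sara:4, Yusuf:4, Zane:6.
The maximum eccentricity is 6, realized for instance by the pair Zane–Dmitri via Zane – Orla – Kai – Goran – Sara – Giulia – Dmitri. So the diameter is 6.

6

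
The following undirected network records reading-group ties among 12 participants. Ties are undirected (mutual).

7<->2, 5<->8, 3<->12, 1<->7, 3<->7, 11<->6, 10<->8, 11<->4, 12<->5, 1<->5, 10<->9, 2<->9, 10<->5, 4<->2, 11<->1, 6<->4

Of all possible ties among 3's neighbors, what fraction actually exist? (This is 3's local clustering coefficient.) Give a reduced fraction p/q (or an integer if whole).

0

3's neighbors: 7 and 12 (k = 2).
Possible neighbor pairs: C(2,2) = 1. Edges among them: none → e = 0.
Clustering(3) = 0/1.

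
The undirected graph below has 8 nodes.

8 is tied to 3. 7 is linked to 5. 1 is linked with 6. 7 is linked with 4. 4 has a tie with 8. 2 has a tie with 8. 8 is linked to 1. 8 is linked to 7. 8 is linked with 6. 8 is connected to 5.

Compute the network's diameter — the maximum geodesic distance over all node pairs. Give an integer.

Eccentricity of each node (its greatest distance to any other): 1:2, 2:2, 3:2, 4:2, 5:2, 6:2, 7:2, 8:1.
The maximum eccentricity is 2, realized for instance by the pair 3–4 via 3 – 8 – 4. So the diameter is 2.

2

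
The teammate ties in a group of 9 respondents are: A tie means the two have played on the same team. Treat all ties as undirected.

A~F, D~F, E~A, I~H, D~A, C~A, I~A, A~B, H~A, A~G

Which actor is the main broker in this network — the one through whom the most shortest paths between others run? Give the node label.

Unnormalized betweenness of each node: A:26, B:0, C:0, D:0, E:0, F:0, G:0, H:0, I:0.
A has the largest value, 26, making it the main broker — the node through which the most shortest paths run.

A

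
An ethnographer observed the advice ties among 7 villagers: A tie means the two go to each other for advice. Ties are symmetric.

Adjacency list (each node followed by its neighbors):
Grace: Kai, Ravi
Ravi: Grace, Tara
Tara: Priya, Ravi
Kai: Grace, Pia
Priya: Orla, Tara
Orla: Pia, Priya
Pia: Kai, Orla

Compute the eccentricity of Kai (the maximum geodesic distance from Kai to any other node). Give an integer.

3

Distances from Kai: Grace:1, Orla:2, Pia:1, Priya:3, Ravi:2, Tara:3.
The largest is 3 (to Tara and Priya), so the eccentricity of Kai is 3.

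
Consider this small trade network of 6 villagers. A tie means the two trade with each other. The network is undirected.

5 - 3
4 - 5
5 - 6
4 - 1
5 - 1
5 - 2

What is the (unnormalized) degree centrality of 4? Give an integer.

4 is directly tied to 1 and 5. That is 2 neighbors, so the degree of 4 is 2.

2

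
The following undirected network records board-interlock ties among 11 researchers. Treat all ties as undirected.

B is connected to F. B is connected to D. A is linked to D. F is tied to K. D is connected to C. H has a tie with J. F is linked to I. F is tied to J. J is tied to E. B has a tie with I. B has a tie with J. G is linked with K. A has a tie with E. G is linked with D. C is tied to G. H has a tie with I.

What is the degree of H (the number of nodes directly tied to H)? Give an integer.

H is directly tied to I and J. That is 2 neighbors, so the degree of H is 2.

2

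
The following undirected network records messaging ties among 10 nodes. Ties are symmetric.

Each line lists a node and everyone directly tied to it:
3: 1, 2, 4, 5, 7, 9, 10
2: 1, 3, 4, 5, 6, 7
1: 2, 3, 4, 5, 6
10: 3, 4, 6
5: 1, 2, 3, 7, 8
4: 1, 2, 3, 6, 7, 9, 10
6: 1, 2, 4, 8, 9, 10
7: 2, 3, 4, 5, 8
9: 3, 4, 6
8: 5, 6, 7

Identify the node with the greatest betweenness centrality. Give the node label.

3

Unnormalized betweenness of each node: 1:47/60, 2:41/30, 3:31/6, 4:69/20, 5:19/12, 6:5, 7:19/12, 8:2/3, 9:1/5, 10:1/5.
3 has the largest value, 31/6, making it the main broker — the node through which the most shortest paths run.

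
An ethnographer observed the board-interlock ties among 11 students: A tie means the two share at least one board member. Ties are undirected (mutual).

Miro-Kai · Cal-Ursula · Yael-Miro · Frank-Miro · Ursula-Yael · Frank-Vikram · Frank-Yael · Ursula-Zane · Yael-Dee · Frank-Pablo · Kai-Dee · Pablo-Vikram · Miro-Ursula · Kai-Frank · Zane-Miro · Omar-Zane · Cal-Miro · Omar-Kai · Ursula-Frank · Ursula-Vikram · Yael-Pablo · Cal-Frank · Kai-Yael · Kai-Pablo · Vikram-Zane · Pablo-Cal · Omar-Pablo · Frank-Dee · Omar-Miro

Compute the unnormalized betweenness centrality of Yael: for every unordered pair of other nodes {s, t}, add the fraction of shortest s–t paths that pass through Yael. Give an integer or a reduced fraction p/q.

313/140

Pairs whose geodesics pass through Yael — Zane–Dee: 2/7; Dee–Ursula: 1/2; Dee–Pablo: 1/3; Dee–Miro: 1/3; Ursula–Pablo: 1/4; Ursula–Kai: 1/3; Pablo–Miro: 1/5.
All other pairs contribute 0.
Summing the contributions gives betweenness(Yael) = 313/140.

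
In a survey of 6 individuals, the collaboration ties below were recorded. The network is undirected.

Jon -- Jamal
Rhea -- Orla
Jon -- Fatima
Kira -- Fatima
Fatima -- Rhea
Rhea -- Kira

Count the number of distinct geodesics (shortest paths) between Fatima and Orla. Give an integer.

1

The shortest distance is 2, and the only length-2 path is Fatima–Rhea–Orla. So there is exactly 1 shortest path.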